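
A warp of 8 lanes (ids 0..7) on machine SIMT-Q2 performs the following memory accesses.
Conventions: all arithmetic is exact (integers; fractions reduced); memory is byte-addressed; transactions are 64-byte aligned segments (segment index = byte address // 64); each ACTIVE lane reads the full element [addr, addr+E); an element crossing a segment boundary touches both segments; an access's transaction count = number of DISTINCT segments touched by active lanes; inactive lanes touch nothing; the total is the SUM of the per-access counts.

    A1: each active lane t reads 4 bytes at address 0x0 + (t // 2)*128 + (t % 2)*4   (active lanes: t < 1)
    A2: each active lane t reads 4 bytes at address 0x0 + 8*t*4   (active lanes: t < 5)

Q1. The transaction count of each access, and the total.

A1: 1 transaction
A2: 3 transactions

Answer: 1,3; total 4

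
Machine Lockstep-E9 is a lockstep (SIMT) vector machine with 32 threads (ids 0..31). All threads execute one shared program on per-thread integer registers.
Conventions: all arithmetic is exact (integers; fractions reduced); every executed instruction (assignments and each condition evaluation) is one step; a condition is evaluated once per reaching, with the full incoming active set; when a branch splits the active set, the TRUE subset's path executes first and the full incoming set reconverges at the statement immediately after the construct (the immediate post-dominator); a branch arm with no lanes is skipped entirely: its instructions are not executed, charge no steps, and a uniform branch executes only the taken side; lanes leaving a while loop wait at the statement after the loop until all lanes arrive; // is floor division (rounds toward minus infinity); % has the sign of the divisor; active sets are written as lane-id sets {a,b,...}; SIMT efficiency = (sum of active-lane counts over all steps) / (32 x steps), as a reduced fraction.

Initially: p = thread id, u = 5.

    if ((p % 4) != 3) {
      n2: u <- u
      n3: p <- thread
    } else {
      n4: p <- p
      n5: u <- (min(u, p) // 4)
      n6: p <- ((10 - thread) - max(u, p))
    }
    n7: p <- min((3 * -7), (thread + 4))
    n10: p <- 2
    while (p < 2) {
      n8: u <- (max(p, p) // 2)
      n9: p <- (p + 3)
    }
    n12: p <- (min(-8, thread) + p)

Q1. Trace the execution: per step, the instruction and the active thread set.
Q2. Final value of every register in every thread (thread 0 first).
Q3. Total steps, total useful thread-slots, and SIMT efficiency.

step 0: eval ((p % 4) != 3)          {0,1,2,3,4,5,6,7,8,9,10,11,12,13,14,15,16,17,18,19,20,21,22,23,24,25,26,27,28,29,30,31}
step 1: u <- u                       {0,1,2,4,5,6,8,9,10,12,13,14,16,17,18,20,21,22,24,25,26,28,29,30}
step 2: p <- thread                  {0,1,2,4,5,6,8,9,10,12,13,14,16,17,18,20,21,22,24,25,26,28,29,30}
step 3: p <- p                       {3,7,11,15,19,23,27,31}
step 4: u <- (min(u, p) // 4)        {3,7,11,15,19,23,27,31}
step 5: p <- ((10 - thread) - max(u, p)) {3,7,11,15,19,23,27,31}
step 6: p <- min((3 * -7), (thread + 4)) {0,1,2,3,4,5,6,7,8,9,10,11,12,13,14,15,16,17,18,19,20,21,22,23,24,25,26,27,28,29,30,31}
step 7: p <- 2                       {0,1,2,3,4,5,6,7,8,9,10,11,12,13,14,15,16,17,18,19,20,21,22,23,24,25,26,27,28,29,30,31}
step 8: eval (p < 2)                 {0,1,2,3,4,5,6,7,8,9,10,11,12,13,14,15,16,17,18,19,20,21,22,23,24,25,26,27,28,29,30,31}
step 9: p <- (min(-8, thread) + p)   {0,1,2,3,4,5,6,7,8,9,10,11,12,13,14,15,16,17,18,19,20,21,22,23,24,25,26,27,28,29,30,31}

Answer: 10 steps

p: -6,-6,-6,-6,-6,-6,-6,-6,-6,-6,-6,-6,-6,-6,-6,-6,-6,-6,-6,-6,-6,-6,-6,-6,-6,-6,-6,-6,-6,-6,-6,-6
u: 5,5,5,0,5,5,5,1,5,5,5,1,5,5,5,1,5,5,5,1,5,5,5,1,5,5,5,1,5,5,5,1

steps = 10; useful = 232; efficiency = 232/320 = 29/40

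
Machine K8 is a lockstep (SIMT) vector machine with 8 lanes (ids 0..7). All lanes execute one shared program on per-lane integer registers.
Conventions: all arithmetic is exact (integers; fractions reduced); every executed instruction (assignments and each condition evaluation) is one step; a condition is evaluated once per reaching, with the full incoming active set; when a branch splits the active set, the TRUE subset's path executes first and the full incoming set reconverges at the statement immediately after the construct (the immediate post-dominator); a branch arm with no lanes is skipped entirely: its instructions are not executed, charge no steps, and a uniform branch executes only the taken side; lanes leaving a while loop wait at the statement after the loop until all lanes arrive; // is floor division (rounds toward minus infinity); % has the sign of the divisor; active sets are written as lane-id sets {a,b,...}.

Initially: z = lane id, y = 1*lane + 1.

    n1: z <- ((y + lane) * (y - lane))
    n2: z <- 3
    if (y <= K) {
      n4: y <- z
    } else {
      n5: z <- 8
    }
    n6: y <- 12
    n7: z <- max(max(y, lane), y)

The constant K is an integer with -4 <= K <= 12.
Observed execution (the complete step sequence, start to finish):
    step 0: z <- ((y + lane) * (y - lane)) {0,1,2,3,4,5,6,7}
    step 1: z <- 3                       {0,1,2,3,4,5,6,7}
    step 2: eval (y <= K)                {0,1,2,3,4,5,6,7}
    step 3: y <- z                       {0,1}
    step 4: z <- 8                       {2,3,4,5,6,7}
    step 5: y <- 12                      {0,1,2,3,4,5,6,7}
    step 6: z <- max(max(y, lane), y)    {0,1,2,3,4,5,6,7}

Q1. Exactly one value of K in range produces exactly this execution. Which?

Answer: K = 2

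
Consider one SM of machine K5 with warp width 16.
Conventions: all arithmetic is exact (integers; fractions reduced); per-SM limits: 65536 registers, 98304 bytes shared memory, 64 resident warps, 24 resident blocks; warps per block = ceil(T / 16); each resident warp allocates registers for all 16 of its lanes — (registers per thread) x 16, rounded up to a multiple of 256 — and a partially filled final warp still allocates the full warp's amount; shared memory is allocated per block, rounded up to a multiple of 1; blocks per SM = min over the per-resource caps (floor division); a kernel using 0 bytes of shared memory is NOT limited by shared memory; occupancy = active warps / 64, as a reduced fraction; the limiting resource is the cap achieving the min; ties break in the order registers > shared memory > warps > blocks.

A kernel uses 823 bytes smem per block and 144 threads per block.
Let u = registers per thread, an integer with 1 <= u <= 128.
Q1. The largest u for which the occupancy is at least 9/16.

Answer: u = 112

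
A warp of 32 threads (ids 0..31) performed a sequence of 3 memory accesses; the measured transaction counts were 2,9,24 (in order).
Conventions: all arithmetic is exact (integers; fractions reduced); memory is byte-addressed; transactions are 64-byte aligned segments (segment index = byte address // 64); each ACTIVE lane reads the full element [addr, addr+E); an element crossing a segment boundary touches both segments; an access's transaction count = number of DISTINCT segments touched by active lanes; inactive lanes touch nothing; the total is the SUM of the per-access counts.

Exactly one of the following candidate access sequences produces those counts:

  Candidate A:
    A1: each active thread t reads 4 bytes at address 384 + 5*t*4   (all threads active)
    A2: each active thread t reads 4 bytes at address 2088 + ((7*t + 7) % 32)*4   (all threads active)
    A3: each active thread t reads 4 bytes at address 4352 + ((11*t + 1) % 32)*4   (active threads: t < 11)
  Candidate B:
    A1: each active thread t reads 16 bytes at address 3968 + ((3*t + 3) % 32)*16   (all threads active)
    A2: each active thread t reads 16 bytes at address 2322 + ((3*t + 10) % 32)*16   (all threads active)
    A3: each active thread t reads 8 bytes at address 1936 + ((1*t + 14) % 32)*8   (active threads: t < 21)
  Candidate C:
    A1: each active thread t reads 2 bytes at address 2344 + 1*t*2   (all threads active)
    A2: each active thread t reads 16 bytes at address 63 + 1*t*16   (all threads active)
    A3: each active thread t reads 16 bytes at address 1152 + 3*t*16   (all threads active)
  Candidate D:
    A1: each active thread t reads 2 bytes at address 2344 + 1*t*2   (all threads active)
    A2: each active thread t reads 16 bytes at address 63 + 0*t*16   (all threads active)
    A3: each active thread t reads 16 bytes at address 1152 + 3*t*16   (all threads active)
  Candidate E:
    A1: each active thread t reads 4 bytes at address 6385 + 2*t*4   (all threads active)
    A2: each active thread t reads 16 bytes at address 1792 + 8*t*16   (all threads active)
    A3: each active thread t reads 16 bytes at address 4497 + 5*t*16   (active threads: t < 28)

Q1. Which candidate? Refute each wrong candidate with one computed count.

A: A1 gives 10 transactions, not 2
B: A1 gives 8 transactions, not 2
D: A2 gives 2 transactions, not 9
E: A1 gives 5 transactions, not 2
C: all counts match (2,9,24)

Answer: C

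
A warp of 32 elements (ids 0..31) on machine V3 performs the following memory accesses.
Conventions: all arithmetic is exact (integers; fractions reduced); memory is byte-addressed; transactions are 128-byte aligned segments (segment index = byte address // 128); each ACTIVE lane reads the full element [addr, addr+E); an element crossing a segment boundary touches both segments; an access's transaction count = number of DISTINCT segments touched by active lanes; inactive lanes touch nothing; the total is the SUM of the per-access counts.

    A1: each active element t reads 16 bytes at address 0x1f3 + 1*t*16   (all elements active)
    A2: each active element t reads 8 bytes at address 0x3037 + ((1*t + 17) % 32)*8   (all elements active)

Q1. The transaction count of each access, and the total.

A1: 5 transactions
A2: 3 transactions

Answer: 5,3; total 8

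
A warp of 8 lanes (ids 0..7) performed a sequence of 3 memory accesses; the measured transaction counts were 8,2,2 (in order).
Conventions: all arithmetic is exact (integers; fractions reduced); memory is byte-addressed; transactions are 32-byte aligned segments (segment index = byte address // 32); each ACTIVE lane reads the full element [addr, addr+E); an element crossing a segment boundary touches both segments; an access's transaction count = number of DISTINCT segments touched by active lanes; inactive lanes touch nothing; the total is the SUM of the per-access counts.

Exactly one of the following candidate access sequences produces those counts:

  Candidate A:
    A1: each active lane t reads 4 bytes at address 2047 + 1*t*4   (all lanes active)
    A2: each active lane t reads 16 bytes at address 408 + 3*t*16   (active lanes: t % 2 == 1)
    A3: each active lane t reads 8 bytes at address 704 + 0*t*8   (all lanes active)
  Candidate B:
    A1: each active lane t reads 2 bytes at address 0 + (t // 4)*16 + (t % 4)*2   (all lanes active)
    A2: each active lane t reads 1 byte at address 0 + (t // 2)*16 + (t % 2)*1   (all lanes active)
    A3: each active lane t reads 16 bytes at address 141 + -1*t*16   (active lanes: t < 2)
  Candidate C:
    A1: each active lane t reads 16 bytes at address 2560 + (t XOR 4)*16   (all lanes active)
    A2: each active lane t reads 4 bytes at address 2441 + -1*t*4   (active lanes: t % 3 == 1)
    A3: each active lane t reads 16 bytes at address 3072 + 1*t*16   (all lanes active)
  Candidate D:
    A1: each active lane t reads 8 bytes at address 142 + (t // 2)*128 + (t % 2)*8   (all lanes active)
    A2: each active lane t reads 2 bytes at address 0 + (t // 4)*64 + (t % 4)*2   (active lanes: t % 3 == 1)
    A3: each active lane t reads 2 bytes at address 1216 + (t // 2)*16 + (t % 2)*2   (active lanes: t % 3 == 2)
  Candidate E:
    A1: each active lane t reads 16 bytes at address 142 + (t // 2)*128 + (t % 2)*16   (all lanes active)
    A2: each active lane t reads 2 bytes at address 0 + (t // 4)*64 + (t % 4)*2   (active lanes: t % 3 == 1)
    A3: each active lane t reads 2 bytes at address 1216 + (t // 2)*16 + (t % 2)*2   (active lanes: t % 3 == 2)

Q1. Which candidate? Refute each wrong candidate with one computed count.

A: A1 gives 2 transactions, not 8
B: A1 gives 1 transaction, not 8
C: A1 gives 4 transactions, not 8
D: A1 gives 4 transactions, not 8
E: all counts match (8,2,2)

Answer: E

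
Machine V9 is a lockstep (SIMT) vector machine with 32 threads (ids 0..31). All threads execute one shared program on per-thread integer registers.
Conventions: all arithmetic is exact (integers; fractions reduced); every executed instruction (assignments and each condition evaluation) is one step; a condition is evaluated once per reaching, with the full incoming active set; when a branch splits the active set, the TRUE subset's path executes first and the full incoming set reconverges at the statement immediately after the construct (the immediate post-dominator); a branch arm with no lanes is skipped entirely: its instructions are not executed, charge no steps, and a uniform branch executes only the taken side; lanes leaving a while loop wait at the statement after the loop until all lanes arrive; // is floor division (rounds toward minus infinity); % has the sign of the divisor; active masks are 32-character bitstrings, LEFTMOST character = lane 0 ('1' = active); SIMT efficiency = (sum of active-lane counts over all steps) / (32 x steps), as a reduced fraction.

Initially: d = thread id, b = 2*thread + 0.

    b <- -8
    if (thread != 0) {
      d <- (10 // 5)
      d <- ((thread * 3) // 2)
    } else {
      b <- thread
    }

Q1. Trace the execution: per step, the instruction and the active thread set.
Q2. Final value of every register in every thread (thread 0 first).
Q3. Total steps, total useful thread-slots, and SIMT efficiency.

step 0: b <- -8                      11111111111111111111111111111111
step 1: eval (thread != 0)           11111111111111111111111111111111
step 2: d <- (10 // 5)               01111111111111111111111111111111
step 3: d <- ((thread * 3) // 2)     01111111111111111111111111111111
step 4: b <- thread                  10000000000000000000000000000000

Answer: 5 steps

d: 0,1,3,4,6,7,9,10,12,13,15,16,18,19,21,22,24,25,27,28,30,31,33,34,36,37,39,40,42,43,45,46
b: 0,-8,-8,-8,-8,-8,-8,-8,-8,-8,-8,-8,-8,-8,-8,-8,-8,-8,-8,-8,-8,-8,-8,-8,-8,-8,-8,-8,-8,-8,-8,-8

steps = 5; useful = 127; efficiency = 127/160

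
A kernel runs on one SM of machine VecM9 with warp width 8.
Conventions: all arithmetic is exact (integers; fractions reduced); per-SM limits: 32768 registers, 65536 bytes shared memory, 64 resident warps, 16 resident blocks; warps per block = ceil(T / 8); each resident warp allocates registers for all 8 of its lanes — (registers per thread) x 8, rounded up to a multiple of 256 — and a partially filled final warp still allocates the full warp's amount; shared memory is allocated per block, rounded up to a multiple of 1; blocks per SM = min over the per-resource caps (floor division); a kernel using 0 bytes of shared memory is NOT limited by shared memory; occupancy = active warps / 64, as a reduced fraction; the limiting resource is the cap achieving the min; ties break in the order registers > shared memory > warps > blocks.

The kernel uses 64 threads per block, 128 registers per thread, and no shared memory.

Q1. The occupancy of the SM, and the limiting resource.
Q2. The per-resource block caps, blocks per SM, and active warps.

Answer: occupancy 1/2, limited by registers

registers: 4 blocks
shared memory: no limit (kernel uses none)
warps: 8 blocks
blocks: 16 blocks

Answer: 4 blocks, 32 active warps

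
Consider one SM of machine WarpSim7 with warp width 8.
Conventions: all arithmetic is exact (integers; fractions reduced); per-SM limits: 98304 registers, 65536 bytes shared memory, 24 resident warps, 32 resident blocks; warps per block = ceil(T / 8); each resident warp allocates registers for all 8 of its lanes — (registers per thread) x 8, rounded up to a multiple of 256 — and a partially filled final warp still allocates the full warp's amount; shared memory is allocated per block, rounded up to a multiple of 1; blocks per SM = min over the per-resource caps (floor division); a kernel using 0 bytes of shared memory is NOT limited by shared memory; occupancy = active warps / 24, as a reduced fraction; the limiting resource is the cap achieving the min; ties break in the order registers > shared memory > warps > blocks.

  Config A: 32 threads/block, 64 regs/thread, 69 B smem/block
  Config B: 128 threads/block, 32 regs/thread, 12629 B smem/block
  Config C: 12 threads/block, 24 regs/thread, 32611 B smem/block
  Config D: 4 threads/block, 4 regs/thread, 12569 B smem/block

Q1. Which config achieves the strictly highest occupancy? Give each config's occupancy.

occupancies: A 1, B 2/3, C 1/6, D 5/24

Answer: A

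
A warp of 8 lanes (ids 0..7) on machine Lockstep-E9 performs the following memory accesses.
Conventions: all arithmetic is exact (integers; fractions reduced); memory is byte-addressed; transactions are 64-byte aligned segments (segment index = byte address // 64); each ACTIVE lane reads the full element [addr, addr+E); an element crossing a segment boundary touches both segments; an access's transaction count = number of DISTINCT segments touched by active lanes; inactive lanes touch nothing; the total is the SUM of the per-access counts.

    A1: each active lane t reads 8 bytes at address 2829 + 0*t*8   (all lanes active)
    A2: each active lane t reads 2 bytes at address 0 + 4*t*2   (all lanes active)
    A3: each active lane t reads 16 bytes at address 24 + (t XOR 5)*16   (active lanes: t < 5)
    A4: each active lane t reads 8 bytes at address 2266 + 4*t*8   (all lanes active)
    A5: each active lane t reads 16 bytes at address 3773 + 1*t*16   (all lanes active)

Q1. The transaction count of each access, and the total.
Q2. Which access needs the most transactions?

A1: 1 transaction
A2: 1 transaction
A3: 3 transactions
A4: 5 transactions
A5: 3 transactions

Answer: 1,1,3,5,3; total 13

Answer: A4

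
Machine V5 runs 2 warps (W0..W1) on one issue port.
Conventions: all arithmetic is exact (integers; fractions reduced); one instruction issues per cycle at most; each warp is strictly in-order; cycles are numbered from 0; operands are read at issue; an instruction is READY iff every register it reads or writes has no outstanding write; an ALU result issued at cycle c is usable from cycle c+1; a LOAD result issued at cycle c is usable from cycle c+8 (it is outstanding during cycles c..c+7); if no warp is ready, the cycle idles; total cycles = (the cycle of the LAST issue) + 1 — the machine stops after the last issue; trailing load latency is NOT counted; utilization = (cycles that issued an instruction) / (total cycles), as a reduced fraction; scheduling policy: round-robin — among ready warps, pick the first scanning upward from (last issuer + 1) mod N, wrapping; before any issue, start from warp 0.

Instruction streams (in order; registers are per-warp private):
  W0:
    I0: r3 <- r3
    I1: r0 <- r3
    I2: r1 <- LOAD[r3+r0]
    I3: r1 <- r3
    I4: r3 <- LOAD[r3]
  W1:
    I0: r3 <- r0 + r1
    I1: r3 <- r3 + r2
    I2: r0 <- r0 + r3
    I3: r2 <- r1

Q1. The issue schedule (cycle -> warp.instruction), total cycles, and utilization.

cycle 0: W0.I0
cycle 1: W1.I0
cycle 2: W0.I1
cycle 3: W1.I1
cycle 4: W0.I2
cycle 5: W1.I2
cycle 6: W1.I3
cycle 7: idle
cycle 8: idle
cycle 9: idle
cycle 10: idle
cycle 11: idle
cycle 12: W0.I3
cycle 13: W0.I4

Answer: 14 cycles, utilization 9/14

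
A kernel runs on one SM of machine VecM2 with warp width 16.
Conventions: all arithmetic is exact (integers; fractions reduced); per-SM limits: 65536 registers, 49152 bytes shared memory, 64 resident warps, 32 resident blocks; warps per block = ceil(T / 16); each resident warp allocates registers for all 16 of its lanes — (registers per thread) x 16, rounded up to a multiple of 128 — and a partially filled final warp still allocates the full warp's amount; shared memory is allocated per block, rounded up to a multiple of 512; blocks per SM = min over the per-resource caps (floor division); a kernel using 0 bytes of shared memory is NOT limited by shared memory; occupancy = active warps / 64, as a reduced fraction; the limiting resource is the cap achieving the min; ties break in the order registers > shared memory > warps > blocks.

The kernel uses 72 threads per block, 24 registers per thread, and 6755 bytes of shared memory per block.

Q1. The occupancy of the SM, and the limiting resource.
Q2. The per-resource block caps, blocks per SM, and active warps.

Answer: occupancy 15/32, limited by shared memory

registers: 34 blocks
shared memory: 6 blocks
warps: 12 blocks
blocks: 32 blocks

Answer: 6 blocks, 30 active warps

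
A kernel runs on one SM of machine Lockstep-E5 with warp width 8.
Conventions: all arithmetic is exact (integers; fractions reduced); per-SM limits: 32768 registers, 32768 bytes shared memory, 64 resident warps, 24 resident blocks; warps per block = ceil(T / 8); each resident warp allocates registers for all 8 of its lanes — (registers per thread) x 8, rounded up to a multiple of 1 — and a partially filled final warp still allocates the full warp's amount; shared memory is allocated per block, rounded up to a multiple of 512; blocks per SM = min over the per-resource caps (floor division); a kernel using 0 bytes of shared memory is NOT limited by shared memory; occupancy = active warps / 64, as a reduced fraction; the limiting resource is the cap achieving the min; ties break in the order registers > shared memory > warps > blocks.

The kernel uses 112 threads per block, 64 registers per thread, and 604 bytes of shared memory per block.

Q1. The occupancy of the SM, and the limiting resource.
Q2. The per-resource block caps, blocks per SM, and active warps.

Answer: occupancy 7/8, limited by registers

registers: 4 blocks
shared memory: 32 blocks
warps: 4 blocks
blocks: 24 blocks

Answer: 4 blocks, 56 active warps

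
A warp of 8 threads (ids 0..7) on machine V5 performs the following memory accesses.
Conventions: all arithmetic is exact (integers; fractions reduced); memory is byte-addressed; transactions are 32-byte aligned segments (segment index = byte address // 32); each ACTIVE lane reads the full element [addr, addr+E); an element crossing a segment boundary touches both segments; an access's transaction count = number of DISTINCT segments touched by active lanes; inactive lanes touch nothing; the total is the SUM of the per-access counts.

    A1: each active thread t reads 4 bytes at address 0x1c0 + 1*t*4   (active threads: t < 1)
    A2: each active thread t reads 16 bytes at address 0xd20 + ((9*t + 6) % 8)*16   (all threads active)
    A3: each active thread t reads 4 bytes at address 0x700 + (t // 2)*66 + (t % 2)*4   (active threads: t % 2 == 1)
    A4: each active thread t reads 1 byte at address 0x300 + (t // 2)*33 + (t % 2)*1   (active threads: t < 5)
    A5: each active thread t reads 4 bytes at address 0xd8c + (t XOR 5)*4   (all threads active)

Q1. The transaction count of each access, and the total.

A1: 1 transaction
A2: 4 transactions
A3: 4 transactions
A4: 3 transactions
A5: 2 transactions

Answer: 1,4,4,3,2; total 14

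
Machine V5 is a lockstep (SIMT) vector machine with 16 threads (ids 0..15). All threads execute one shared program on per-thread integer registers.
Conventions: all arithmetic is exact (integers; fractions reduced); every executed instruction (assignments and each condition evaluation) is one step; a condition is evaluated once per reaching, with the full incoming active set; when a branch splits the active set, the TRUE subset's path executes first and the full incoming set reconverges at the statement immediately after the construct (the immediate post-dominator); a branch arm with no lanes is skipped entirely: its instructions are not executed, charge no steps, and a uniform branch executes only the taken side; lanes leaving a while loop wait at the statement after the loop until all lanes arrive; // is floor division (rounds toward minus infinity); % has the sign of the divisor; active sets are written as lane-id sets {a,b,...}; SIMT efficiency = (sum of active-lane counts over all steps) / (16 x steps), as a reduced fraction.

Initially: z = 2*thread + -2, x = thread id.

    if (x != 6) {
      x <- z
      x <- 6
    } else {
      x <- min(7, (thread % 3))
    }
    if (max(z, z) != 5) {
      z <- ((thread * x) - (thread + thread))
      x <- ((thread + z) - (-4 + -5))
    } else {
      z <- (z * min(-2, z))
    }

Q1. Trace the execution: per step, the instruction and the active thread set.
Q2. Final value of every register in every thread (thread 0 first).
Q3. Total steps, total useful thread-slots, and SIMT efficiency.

step 0: eval (x != 6)                {0,1,2,3,4,5,6,7,8,9,10,11,12,13,14,15}
step 1: x <- z                       {0,1,2,3,4,5,7,8,9,10,11,12,13,14,15}
step 2: x <- 6                       {0,1,2,3,4,5,7,8,9,10,11,12,13,14,15}
step 3: x <- min(7, (thread % 3))    {6}
step 4: eval (max(z, z) != 5)        {0,1,2,3,4,5,6,7,8,9,10,11,12,13,14,15}
step 5: z <- ((thread * x) - (thread + thread)) {0,1,2,3,4,5,6,7,8,9,10,11,12,13,14,15}
step 6: x <- ((thread + z) - (-4 + -5)) {0,1,2,3,4,5,6,7,8,9,10,11,12,13,14,15}

Answer: 7 steps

z: 0,4,8,12,16,20,-12,28,32,36,40,44,48,52,56,60
x: 9,14,19,24,29,34,3,44,49,54,59,64,69,74,79,84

steps = 7; useful = 95; efficiency = 95/112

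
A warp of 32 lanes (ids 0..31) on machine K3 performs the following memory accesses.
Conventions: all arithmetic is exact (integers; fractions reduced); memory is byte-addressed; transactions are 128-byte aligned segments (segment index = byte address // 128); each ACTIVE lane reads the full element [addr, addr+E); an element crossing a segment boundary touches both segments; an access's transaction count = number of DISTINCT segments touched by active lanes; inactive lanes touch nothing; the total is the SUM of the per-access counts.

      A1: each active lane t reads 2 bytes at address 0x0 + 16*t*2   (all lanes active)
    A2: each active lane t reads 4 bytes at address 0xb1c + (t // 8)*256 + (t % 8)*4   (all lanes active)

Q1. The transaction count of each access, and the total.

A1: 8 transactions
A2: 4 transactions

Answer: 8,4; total 12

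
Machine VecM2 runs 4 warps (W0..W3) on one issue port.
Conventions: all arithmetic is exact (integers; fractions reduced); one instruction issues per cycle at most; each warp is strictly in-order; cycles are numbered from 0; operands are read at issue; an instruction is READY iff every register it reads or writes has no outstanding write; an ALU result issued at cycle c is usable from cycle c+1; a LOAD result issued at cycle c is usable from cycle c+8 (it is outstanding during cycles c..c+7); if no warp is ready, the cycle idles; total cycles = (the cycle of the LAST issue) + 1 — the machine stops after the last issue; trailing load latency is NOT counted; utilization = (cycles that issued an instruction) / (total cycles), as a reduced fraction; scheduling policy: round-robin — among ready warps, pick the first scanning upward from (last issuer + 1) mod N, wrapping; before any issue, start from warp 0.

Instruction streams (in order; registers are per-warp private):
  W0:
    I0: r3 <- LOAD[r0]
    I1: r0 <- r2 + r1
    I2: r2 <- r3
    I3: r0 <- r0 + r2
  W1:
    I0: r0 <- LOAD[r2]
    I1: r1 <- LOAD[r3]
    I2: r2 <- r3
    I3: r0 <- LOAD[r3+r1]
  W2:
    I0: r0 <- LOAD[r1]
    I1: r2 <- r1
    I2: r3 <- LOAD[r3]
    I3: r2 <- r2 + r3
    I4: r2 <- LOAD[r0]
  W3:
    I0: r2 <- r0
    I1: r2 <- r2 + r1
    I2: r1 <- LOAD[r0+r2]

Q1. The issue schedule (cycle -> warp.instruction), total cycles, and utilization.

cycle 0: W0.I0
cycle 1: W1.I0
cycle 2: W2.I0
cycle 3: W3.I0
cycle 4: W0.I1
cycle 5: W1.I1
cycle 6: W2.I1
cycle 7: W3.I1
cycle 8: W0.I2
cycle 9: W1.I2
cycle 10: W2.I2
cycle 11: W3.I2
cycle 12: W0.I3
cycle 13: W1.I3
cycle 14: idle
cycle 15: idle
cycle 16: idle
cycle 17: idle
cycle 18: W2.I3
cycle 19: W2.I4

Answer: 20 cycles, utilization 4/5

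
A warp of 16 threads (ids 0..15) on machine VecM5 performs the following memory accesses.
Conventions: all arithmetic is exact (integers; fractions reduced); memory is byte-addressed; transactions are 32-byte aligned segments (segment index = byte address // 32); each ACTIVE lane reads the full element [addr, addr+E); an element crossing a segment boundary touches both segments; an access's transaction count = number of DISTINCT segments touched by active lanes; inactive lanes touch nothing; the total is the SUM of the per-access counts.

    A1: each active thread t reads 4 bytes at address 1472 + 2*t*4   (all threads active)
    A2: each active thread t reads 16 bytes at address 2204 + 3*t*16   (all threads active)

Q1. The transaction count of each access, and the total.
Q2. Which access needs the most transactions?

A1: 4 transactions
A2: 24 transactions

Answer: 4,24; total 28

Answer: A2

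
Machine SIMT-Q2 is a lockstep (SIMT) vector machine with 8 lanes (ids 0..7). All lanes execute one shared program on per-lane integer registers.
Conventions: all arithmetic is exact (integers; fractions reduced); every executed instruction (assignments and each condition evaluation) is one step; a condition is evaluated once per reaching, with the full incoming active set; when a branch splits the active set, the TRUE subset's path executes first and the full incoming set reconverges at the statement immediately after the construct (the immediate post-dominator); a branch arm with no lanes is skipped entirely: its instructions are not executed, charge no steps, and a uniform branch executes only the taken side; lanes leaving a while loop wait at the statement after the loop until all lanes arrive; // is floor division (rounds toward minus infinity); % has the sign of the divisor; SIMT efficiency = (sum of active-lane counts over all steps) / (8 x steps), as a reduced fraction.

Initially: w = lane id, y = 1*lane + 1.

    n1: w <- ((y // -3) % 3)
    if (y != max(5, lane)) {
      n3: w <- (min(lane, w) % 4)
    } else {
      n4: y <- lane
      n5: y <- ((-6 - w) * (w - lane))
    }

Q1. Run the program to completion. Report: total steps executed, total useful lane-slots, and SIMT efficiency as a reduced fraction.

Answer: 5 steps, 25 useful, 5/8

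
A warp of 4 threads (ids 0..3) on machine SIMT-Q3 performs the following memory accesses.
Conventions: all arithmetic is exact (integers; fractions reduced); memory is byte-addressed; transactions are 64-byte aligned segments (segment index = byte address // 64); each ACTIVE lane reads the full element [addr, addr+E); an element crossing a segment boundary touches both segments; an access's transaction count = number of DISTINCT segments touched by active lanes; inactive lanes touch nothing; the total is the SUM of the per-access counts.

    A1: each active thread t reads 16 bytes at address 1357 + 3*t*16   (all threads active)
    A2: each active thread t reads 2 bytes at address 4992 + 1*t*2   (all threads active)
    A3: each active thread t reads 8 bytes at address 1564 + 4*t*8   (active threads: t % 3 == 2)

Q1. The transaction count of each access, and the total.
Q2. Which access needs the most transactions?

A1: 3 transactions
A2: 1 transaction
A3: 1 transaction

Answer: 3,1,1; total 5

Answer: A1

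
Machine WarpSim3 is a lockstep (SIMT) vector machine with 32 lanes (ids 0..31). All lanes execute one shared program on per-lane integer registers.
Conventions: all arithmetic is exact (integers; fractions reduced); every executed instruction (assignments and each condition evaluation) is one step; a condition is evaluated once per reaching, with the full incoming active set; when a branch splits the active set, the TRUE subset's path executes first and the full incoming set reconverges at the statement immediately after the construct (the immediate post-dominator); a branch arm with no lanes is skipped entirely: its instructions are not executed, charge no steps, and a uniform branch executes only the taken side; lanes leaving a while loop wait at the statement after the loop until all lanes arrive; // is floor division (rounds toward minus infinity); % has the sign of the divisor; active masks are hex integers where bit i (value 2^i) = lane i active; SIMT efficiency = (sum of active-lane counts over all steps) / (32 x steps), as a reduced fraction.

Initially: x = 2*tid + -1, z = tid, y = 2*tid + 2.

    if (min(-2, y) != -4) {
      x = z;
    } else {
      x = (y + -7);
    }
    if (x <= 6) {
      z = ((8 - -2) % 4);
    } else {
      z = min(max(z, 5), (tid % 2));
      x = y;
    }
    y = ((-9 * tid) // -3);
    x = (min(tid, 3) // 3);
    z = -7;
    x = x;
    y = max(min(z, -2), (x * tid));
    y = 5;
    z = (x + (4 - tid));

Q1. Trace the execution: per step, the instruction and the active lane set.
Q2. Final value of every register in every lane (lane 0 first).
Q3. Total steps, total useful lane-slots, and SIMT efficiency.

step 0: eval (min(-2, y) != -4)      0xffffffff
step 1: x <- z                       0xffffffff
step 2: eval (x <= 6)                0xffffffff
step 3: z <- ((8 - -2) % 4)          0x0000007f
step 4: z <- min(max(z, 5), (tid % 2)) 0xffffff80
step 5: x <- y                       0xffffff80
step 6: y <- ((-9 * tid) // -3)      0xffffffff
step 7: x <- (min(tid, 3) // 3)      0xffffffff
step 8: z <- -7                      0xffffffff
step 9: x <- x                       0xffffffff
step 10: y <- max(min(z, -2), (x * tid)) 0xffffffff
step 11: y <- 5                       0xffffffff
step 12: z <- (x + (4 - tid))         0xffffffff

Answer: 13 steps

x: 0,0,0,1,1,1,1,1,1,1,1,1,1,1,1,1,1,1,1,1,1,1,1,1,1,1,1,1,1,1,1,1
z: 4,3,2,2,1,0,-1,-2,-3,-4,-5,-6,-7,-8,-9,-10,-11,-12,-13,-14,-15,-16,-17,-18,-19,-20,-21,-22,-23,-24,-25,-26
y: 5,5,5,5,5,5,5,5,5,5,5,5,5,5,5,5,5,5,5,5,5,5,5,5,5,5,5,5,5,5,5,5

steps = 13; useful = 377; efficiency = 377/416 = 29/32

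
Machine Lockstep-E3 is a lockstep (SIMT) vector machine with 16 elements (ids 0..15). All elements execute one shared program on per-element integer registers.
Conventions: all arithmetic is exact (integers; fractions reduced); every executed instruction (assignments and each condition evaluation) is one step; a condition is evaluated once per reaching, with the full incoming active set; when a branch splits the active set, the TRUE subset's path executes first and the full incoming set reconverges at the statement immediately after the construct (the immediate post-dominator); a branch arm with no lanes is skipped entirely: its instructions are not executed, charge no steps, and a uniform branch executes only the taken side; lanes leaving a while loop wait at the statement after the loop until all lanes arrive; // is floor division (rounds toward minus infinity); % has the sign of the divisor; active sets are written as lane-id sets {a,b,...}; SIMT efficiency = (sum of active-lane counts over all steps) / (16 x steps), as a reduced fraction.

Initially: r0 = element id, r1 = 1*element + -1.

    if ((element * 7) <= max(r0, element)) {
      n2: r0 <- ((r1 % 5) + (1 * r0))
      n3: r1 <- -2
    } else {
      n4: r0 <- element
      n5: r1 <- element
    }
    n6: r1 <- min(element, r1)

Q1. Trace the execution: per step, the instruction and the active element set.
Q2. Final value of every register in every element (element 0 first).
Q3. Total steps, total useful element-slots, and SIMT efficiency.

step 0: eval ((element * 7) <= max(r0, element)) {0,1,2,3,4,5,6,7,8,9,10,11,12,13,14,15}
step 1: r0 <- ((r1 % 5) + (1 * r0))  {0}
step 2: r1 <- -2                     {0}
step 3: r0 <- element                {1,2,3,4,5,6,7,8,9,10,11,12,13,14,15}
step 4: r1 <- element                {1,2,3,4,5,6,7,8,9,10,11,12,13,14,15}
step 5: r1 <- min(element, r1)       {0,1,2,3,4,5,6,7,8,9,10,11,12,13,14,15}

Answer: 6 steps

r0: 4,1,2,3,4,5,6,7,8,9,10,11,12,13,14,15
r1: -2,1,2,3,4,5,6,7,8,9,10,11,12,13,14,15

steps = 6; useful = 64; efficiency = 64/96 = 2/3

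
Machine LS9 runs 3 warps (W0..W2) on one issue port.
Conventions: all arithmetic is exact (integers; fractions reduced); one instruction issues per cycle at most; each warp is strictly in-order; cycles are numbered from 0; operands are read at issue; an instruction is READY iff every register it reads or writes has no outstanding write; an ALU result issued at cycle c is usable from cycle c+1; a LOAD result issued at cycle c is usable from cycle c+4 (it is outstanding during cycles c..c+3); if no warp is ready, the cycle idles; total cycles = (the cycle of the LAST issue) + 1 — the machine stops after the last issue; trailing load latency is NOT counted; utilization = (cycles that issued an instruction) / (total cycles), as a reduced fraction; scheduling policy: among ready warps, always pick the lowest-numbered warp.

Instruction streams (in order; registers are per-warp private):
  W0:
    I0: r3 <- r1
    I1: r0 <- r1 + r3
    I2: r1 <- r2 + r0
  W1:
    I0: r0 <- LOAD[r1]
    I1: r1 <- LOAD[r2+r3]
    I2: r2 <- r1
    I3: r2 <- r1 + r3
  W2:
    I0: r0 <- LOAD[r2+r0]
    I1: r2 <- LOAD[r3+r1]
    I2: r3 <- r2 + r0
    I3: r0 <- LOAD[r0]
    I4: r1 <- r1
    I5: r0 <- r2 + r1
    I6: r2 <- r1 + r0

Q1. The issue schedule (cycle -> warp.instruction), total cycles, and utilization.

cycle 0: W0.I0
cycle 1: W0.I1
cycle 2: W0.I2
cycle 3: W1.I0
cycle 4: W1.I1
cycle 5: W2.I0
cycle 6: W2.I1
cycle 7: idle
cycle 8: W1.I2
cycle 9: W1.I3
cycle 10: W2.I2
cycle 11: W2.I3
cycle 12: W2.I4
cycle 13: idle
cycle 14: idle
cycle 15: W2.I5
cycle 16: W2.I6

Answer: 17 cycles, utilization 14/17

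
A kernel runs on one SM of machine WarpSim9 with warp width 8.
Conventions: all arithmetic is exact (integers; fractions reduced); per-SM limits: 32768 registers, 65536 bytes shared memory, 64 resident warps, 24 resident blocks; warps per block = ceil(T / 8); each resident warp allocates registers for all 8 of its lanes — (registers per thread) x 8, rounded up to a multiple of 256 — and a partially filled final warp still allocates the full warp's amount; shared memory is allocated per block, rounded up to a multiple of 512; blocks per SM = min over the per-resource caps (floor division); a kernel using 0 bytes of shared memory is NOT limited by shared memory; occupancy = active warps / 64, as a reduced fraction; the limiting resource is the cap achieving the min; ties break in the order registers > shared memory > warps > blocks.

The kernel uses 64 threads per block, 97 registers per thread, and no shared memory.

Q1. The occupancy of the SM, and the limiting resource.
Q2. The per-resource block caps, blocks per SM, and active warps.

Answer: occupancy 1/2, limited by registers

registers: 4 blocks
shared memory: no limit (kernel uses none)
warps: 8 blocks
blocks: 24 blocks

Answer: 4 blocks, 32 active warps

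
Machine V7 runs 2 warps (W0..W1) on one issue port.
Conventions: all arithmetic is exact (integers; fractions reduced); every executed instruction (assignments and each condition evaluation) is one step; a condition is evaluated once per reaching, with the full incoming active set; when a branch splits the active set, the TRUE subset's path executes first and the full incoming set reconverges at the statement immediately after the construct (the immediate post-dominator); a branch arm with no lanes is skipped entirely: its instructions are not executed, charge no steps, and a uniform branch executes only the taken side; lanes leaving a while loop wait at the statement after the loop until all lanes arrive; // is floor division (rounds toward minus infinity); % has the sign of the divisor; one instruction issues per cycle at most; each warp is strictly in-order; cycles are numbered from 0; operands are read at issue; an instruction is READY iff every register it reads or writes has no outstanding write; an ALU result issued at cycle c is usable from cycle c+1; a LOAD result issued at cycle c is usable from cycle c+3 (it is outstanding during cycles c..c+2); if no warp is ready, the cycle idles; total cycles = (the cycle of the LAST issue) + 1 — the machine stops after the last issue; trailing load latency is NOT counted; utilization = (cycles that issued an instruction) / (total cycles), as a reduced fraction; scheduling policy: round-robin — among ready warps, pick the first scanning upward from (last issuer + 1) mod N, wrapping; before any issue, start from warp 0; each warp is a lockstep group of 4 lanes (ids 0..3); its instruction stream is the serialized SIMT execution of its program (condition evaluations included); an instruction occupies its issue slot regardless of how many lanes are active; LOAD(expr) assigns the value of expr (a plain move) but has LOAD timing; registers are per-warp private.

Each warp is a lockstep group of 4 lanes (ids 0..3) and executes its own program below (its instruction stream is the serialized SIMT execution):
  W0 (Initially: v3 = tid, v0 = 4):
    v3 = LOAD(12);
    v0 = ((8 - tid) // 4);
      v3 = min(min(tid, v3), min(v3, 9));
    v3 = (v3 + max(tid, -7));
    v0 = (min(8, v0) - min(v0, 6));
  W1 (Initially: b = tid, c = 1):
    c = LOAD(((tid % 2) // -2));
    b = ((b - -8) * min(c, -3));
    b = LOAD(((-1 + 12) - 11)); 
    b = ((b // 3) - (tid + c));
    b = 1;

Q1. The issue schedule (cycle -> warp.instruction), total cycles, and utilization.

cycle 0: W0.I0
cycle 1: W1.I0
cycle 2: W0.I1
cycle 3: W0.I2
cycle 4: W1.I1
cycle 5: W0.I3
cycle 6: W1.I2
cycle 7: W0.I4
cycle 8: idle
cycle 9: W1.I3
cycle 10: W1.I4

Answer: 11 cycles, utilization 10/11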